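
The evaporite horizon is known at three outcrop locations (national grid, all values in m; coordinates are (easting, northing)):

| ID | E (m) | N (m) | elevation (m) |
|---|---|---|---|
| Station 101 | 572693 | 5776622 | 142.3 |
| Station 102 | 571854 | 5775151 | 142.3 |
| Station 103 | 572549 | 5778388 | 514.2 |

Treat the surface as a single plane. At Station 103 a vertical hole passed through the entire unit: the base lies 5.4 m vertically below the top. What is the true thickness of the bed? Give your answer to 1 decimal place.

5.1 m

Let the plane be z = a·E + b·N + c.
Station 102−Station 101: −839a − 1471b = 0;  Station 103−Station 101: −144a + 1766b = 371.9.
Solving gives a = −0.32304, b = 0.18425.
|∇z| = √(a²+b²) = 0.37189, so dip δ = arctan(0.37189) = 20.40°.
True thickness = vertical thickness × cos δ = 5.4 × cos 20.40° = 5.1 m.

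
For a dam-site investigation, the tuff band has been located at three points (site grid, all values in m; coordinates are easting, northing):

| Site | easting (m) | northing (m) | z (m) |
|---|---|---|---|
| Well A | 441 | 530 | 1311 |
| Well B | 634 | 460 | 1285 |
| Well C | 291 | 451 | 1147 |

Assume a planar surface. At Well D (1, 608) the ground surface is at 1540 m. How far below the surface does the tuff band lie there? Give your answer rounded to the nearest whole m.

Two edge vectors: Well A→Well B = (193, -70, -26), Well A→Well C = (-150, -79, -164).
Normal n = (Well A→Well B) × (Well A→Well C) = (9426, 35552, -25747).
So ∂z/∂easting = −n_x/n_z = 0.36610 and ∂z/∂northing = −n_y/n_z = 1.38082.
Intercept c from Well A: 1311 − 161.45 − 731.84 = 417.71.
At (1, 608): z_contact = 0.4 + 839.5 + 417.71 = 1257.6 m.
Depth below ground = 1540 − 1257.6 = 282 m.

282 m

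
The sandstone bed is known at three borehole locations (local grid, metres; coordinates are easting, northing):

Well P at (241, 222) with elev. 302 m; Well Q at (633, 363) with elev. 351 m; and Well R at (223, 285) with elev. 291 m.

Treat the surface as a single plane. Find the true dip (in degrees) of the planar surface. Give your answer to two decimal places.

Two edge vectors: Well P→Well Q = (392, 141, 49), Well P→Well R = (-18, 63, -11).
Normal n = (Well P→Well Q) × (Well P→Well R) = (-4638, 3430, 27234).
So ∂z/∂easting = −n_x/n_z = 0.17030 and ∂z/∂northing = −n_y/n_z = −0.12595.
Gradient magnitude |∇z| = √(a² + b²) = √(0.02900 + 0.01586) = 0.21181.
True dip = arctan(0.21181) = 11.96°, dipping toward NW (azimuth ≈ 306°).

11.96°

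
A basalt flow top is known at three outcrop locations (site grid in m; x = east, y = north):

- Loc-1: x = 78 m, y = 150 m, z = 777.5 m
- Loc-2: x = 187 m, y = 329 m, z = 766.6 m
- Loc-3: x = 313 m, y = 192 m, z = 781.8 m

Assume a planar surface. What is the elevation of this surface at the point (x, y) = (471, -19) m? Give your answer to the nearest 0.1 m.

Two edge vectors: Loc-1→Loc-2 = (109, 179, -10.9), Loc-1→Loc-3 = (235, 42, 4.3).
Normal n = (Loc-1→Loc-2) × (Loc-1→Loc-3) = (1227.5, -3030.2, -37487).
So ∂z/∂x = −n_x/n_z = 0.03274 and ∂z/∂y = −n_y/n_z = −0.08083.
Intercept c from Loc-1: 777.5 − 2.55 + 12.13 = 787.07.
At (471, -19): z = 15.4 + 1.5 + 787.07 = 804.0 m.

804.0 m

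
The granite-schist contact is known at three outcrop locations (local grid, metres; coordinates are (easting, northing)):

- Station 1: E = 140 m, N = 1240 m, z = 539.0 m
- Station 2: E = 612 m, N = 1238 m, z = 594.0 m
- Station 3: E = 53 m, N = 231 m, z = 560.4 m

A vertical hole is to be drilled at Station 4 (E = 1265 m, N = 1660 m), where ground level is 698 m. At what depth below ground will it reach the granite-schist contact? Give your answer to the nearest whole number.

41 m

Two edge vectors: Station 1→Station 2 = (472, -2, 55), Station 1→Station 3 = (-87, -1009, 21.4).
Normal n = (Station 1→Station 2) × (Station 1→Station 3) = (55452.2, -14885.8, -476422).
So ∂z/∂E = −n_x/n_z = 0.11639 and ∂z/∂N = −n_y/n_z = −0.03124.
Intercept c from Station 1: 539 − 16.30 + 38.74 = 561.45.
At (1265, 1660): z_contact = 147.2 − 51.9 + 561.45 = 656.8 m.
Depth below ground = 698 − 656.8 = 41 m.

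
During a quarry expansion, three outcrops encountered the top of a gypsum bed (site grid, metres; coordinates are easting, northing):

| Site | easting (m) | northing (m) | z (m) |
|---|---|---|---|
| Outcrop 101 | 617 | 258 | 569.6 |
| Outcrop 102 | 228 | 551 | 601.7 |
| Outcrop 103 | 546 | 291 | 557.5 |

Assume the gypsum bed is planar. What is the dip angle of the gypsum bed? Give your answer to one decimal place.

Let the plane be z = a·easting + b·northing + c.
Outcrop 102−Outcrop 101: −389a + 293b = 32.1;  Outcrop 103−Outcrop 101: −71a + 33b = −12.1.
Solving gives a = 0.57803, b = 0.87698.
Gradient magnitude |∇z| = √(a² + b²) = √(0.33412 + 0.76909) = 1.05034.
True dip = arctan(1.05034) = 46.4°, dipping toward SSW (azimuth ≈ 213°).

46.4°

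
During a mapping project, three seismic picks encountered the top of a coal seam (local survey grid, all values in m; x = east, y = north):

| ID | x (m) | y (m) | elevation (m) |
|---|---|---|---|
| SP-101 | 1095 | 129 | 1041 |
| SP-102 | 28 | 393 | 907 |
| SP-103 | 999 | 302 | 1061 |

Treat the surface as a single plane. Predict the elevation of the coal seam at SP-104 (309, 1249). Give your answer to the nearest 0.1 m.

Let the plane be z = a·x + b·y + c.
SP-102−SP-101: −1067a + 264b = −134;  SP-103−SP-101: −96a + 173b = 20.
Solving gives a = 0.178729, b = 0.214786.
Then c = 1041 − a·1095 − b·129 = 817.58.
At (309, 1249): z = 55.2 + 268.3 + 817.58 = 1141.1 m.

1141.1 m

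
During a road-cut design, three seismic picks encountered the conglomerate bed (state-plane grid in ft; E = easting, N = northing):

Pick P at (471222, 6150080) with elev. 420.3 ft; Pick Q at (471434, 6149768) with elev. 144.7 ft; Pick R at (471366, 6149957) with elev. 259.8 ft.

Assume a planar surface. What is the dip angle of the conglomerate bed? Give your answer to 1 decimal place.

Two edge vectors: Pick P→Pick Q = (212, -312, -275.6), Pick P→Pick R = (144, -123, -160.5).
Normal n = (Pick P→Pick Q) × (Pick P→Pick R) = (16177.2, -5660.4, 18852).
So ∂z/∂E = −n_x/n_z = −0.85812 and ∂z/∂N = −n_y/n_z = 0.30025.
Gradient magnitude |∇z| = √(a² + b²) = √(0.73636 + 0.09015) = 0.90913.
True dip = arctan(0.90913) = 42.3°, dipping toward ESE (azimuth ≈ 109°).

42.3°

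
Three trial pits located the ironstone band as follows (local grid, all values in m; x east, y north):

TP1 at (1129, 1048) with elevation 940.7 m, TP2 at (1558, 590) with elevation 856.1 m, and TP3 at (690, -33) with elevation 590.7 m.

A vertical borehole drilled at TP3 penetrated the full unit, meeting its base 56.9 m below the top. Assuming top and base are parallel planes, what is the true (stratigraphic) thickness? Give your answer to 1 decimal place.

Let the plane be z = a·x + b·y + c.
TP2−TP1: 429a − 458b = −84.6;  TP3−TP1: −439a − 1081b = −350.
Solving gives a = 0.10356, b = 0.28172.
|∇z| = √(a²+b²) = 0.30015, so dip δ = arctan(0.30015) = 16.71°.
True thickness = vertical thickness × cos δ = 56.9 × cos 16.71° = 54.5 m.

54.5 m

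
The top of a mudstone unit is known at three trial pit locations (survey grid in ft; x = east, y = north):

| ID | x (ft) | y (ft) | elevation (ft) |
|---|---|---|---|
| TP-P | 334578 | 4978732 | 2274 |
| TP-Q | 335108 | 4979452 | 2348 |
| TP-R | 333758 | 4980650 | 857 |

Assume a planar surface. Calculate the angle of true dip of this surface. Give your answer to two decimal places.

Let the plane be z = a·x + b·y + c.
TP-Q−TP-P: 530a + 720b = 74;  TP-R−TP-P: −820a + 1918b = −1417.
Solving gives a = 0.72322, b = −0.42959.
Gradient magnitude |∇z| = √(a² + b²) = √(0.52305 + 0.18455) = 0.84119.
True dip = arctan(0.84119) = 40.07°, dipping toward WNW (azimuth ≈ 301°).

40.07°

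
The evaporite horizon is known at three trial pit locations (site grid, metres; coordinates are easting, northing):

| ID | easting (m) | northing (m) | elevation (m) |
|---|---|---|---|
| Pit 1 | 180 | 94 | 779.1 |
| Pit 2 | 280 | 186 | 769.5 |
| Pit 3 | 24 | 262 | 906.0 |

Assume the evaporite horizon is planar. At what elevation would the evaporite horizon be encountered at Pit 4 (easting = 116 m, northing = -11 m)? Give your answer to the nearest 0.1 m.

Let the plane be z = a·easting + b·northing + c.
Pit 2−Pit 1: 100a + 92b = −9.6;  Pit 3−Pit 1: −156a + 168b = 126.9.
Solving gives a = −0.42654, b = 0.35928.
Then c = 779.1 − a·180 − b·94 = 822.10.
At (116, -11): z = −49.5 − 4.0 + 822.10 = 768.7 m.

768.7 m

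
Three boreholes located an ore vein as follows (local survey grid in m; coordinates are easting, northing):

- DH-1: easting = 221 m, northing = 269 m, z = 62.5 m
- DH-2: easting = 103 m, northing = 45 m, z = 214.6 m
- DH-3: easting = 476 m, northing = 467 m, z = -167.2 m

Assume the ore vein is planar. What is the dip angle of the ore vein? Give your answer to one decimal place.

35.8°

Let the plane be z = a·easting + b·northing + c.
DH-2−DH-1: −118a − 224b = 152.1;  DH-3−DH-1: 255a + 198b = −229.7.
Solving gives a = −0.63210, b = −0.34604.
Gradient magnitude |∇z| = √(a² + b²) = √(0.39954 + 0.11974) = 0.72062.
True dip = arctan(0.72062) = 35.8°, dipping toward ENE (azimuth ≈ 061°).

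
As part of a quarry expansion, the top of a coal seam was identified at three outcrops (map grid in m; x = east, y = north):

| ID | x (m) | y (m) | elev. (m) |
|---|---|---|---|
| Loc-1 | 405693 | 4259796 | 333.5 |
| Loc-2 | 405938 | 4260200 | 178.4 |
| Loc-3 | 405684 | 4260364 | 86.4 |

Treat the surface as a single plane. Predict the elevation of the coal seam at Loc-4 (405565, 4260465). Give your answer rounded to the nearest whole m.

Let the plane be z = a·x + b·y + c.
Loc-2−Loc-1: 245a + 404b = −155.1;  Loc-3−Loc-1: −9a + 568b = −247.1.
Solving gives a = 0.08215636, b = −0.43373344.
Then c = 333.5 − a·405693 − b·4259796 = 1814619.20.
At (405565, 4260465): z = 33319.7 − 1847906.1 + 1814619.20 = 32.8 m.

33 m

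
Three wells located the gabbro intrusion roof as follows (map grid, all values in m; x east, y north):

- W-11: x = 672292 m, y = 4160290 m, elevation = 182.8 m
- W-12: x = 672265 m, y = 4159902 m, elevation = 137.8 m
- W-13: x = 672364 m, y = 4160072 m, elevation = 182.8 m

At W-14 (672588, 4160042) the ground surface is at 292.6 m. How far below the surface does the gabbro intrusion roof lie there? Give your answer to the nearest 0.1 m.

47.7 m

Two edge vectors: W-11→W-12 = (-27, -388, -45), W-11→W-13 = (72, -218, 0).
Normal n = (W-11→W-12) × (W-11→W-13) = (-9810, -3240, 33822).
So ∂z/∂x = −n_x/n_z = 0.290047898 and ∂z/∂y = −n_y/n_z = 0.095795636.
Intercept c from W-11: 182.8 − 194996.88 − 398537.63 = −593351.71.
At (672588, 4160042): z_contact = 195082.74 + 398513.87 − 593351.71 = 244.90 m.
Depth below ground = 292.6 − 244.90 = 47.7 m.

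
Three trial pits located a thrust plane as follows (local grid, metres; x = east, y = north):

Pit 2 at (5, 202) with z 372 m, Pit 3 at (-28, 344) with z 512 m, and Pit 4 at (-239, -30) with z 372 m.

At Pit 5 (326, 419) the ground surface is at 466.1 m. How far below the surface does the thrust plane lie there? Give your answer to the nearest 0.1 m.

165.3 m

Two edge vectors: Pit 2→Pit 3 = (-33, 142, 140), Pit 2→Pit 4 = (-244, -232, 0).
Normal n = (Pit 2→Pit 3) × (Pit 2→Pit 4) = (32480, -34160, 42304).
So ∂z/∂x = −n_x/n_z = −0.76778 and ∂z/∂y = −n_y/n_z = 0.80749.
Intercept c from Pit 2: 372 + 3.84 − 163.11 = 212.73.
At (326, 419): z_contact = −250.30 + 338.34 + 212.73 = 300.77 m.
Depth below ground = 466.1 − 300.77 = 165.3 m.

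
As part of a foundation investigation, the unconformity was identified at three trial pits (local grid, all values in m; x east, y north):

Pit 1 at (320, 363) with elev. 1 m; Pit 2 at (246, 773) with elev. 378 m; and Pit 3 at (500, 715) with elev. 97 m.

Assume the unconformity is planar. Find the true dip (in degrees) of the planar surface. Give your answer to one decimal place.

50.2°

Two edge vectors: Pit 1→Pit 2 = (-74, 410, 377), Pit 1→Pit 3 = (180, 352, 96).
Normal n = (Pit 1→Pit 2) × (Pit 1→Pit 3) = (-93344, 74964, -99848).
So ∂z/∂x = −n_x/n_z = −0.93486 and ∂z/∂y = −n_y/n_z = 0.75078.
Gradient magnitude |∇z| = √(a² + b²) = √(0.87397 + 0.56367) = 1.19902.
True dip = arctan(1.19902) = 50.2°, dipping toward SE (azimuth ≈ 129°).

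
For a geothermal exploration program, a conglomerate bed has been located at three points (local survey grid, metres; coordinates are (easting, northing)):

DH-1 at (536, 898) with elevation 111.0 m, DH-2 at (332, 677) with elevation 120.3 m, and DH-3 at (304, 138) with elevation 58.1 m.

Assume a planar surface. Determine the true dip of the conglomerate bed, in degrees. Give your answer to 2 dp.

Two edge vectors: DH-1→DH-2 = (-204, -221, 9.3), DH-1→DH-3 = (-232, -760, -52.9).
Normal n = (DH-1→DH-2) × (DH-1→DH-3) = (18758.9, -12949.2, 103768).
So ∂z/∂E = −n_x/n_z = −0.18078 and ∂z/∂N = −n_y/n_z = 0.12479.
Gradient magnitude |∇z| = √(a² + b²) = √(0.03268 + 0.01557) = 0.21967.
True dip = arctan(0.21967) = 12.39°, dipping toward SE (azimuth ≈ 125°).

12.39°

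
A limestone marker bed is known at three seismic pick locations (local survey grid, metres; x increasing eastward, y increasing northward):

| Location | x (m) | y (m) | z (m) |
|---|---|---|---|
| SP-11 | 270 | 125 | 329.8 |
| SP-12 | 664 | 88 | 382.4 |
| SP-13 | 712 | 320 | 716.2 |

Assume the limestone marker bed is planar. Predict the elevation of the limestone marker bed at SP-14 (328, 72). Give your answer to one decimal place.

271.7 m

Let the plane be z = a·x + b·y + c.
SP-12−SP-11: 394a − 37b = 52.6;  SP-13−SP-11: 442a + 195b = 386.4.
Solving gives a = 0.26350, b = 1.38428.
Then c = 329.8 − a·270 − b·125 = 85.62.
At (328, 72): z = 86.4 + 99.7 + 85.62 = 271.7 m.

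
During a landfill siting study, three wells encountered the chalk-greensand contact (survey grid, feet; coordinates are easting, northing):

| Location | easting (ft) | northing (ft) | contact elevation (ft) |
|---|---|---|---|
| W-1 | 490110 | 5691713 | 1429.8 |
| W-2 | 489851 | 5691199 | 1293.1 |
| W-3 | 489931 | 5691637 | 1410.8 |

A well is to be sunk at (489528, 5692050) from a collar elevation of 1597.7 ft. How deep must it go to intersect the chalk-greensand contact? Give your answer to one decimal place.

Let the plane be z = a·easting + b·northing + c.
W-2−W-1: −259a − 514b = −136.7;  W-3−W-1: −179a − 76b = −19.
Solving gives a = −0.008617018, b = 0.270295346.
Then c = 1429.8 − a·490110 − b·5691713 = −1532790.45.
At (489528, 5692050): z_contact = −4218.27 + 1538534.62 − 1532790.45 = 1525.90 ft.
Depth below ground = 1597.7 − 1525.90 = 71.8 ft.

71.8 ft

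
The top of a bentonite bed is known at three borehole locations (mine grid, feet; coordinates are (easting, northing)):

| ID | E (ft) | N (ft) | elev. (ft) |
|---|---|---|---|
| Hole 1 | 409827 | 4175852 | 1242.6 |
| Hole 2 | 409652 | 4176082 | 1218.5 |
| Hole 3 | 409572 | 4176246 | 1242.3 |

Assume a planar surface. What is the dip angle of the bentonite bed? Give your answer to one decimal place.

Let the plane be z = a·E + b·N + c.
Hole 2−Hole 1: −175a + 230b = −24.1;  Hole 3−Hole 1: −255a + 394b = −0.3.
Solving gives a = 0.91518, b = 0.59155.
Gradient magnitude |∇z| = √(a² + b²) = √(0.83756 + 0.34994) = 1.08972.
True dip = arctan(1.08972) = 47.5°, dipping toward WSW (azimuth ≈ 237°).

47.5°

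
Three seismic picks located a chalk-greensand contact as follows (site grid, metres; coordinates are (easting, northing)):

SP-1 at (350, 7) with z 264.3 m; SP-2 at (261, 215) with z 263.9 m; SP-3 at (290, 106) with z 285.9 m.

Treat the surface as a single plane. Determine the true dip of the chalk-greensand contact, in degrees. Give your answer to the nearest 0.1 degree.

Let the plane be z = a·E + b·N + c.
SP-2−SP-1: −89a + 208b = −0.4;  SP-3−SP-1: −60a + 99b = 21.6.
Solving gives a = −1.23532, b = −0.53050.
Gradient magnitude |∇z| = √(a² + b²) = √(1.52602 + 0.28143) = 1.34442.
True dip = arctan(1.34442) = 53.4°, dipping toward ENE (azimuth ≈ 067°).

53.4°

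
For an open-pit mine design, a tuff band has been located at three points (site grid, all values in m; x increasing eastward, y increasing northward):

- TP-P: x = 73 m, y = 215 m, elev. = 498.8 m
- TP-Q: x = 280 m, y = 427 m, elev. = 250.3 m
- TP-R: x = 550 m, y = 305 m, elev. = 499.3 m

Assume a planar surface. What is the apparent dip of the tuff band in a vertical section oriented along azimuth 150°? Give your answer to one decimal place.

54.1°

Let the plane be z = a·x + b·y + c.
TP-Q−TP-P: 207a + 212b = −248.5;  TP-R−TP-P: 477a + 90b = 0.5.
Solving gives a = 0.27240, b = −1.43814.
Unit vector along 150° is (sin 150°, cos 150°) = (0.5000, -0.8660).
Slope in that direction = a·(0.5000) + b·(-0.8660) = 1.38166.
Apparent dip = arctan|1.38166| = 54.1° (true dip is 55.7°, so apparent ≤ true as expected).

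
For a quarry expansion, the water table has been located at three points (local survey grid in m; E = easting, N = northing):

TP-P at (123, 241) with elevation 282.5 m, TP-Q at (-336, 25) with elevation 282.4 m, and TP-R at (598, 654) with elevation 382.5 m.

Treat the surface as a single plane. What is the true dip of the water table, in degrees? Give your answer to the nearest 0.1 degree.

Let the plane be z = a·E + b·N + c.
TP-Q−TP-P: −459a − 216b = −0.1;  TP-R−TP-P: 475a + 413b = 100.
Solving gives a = −0.24790, b = 0.52724.
Gradient magnitude |∇z| = √(a² + b²) = √(0.06145 + 0.27798) = 0.58261.
True dip = arctan(0.58261) = 30.2°, dipping toward SSE (azimuth ≈ 155°).

30.2°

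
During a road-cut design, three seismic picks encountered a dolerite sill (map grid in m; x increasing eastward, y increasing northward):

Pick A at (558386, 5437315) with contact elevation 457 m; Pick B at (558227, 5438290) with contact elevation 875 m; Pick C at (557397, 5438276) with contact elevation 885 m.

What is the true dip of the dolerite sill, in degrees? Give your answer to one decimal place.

23.1°

Let the plane be z = a·x + b·y + c.
Pick B−Pick A: −159a + 975b = 418;  Pick C−Pick A: −989a + 961b = 428.
Solving gives a = −0.01923, b = 0.42558.
Gradient magnitude |∇z| = √(a² + b²) = √(0.00037 + 0.18112) = 0.42602.
True dip = arctan(0.42602) = 23.1°, dipping toward S (azimuth ≈ 177°).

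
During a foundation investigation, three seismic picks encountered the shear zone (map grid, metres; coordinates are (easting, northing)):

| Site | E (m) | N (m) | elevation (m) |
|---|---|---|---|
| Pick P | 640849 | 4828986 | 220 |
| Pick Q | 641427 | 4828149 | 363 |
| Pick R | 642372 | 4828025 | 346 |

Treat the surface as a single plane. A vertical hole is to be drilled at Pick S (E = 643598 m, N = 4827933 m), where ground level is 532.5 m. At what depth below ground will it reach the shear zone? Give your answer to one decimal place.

222.4 m

Two edge vectors: Pick P→Pick Q = (578, -837, 143), Pick P→Pick R = (1523, -961, 126).
Normal n = (Pick P→Pick Q) × (Pick P→Pick R) = (31961, 144961, 719293).
So ∂z/∂E = −n_x/n_z = −0.044433909 and ∂z/∂N = −n_y/n_z = −0.201532616.
Intercept c from Pick P: 220 + 28475.43 + 973198.18 = 1001893.61.
At (643598, 4827933): z_contact = −28597.58 − 972985.97 + 1001893.61 = 310.07 m.
Depth below ground = 532.5 − 310.07 = 222.4 m.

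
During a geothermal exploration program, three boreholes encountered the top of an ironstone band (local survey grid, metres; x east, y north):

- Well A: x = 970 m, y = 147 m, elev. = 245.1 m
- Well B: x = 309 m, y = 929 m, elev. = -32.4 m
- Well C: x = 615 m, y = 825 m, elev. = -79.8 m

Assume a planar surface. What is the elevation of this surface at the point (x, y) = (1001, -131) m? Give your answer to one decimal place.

422.6 m

Let the plane be z = a·x + b·y + c.
Well B−Well A: −661a + 782b = −277.5;  Well C−Well A: −355a + 678b = −324.9.
Solving gives a = −0.386559, b = −0.681605.
Then c = 245.1 − a·970 − b·147 = 720.26.
At (1001, -131): z = −386.9 + 89.3 + 720.26 = 422.6 m.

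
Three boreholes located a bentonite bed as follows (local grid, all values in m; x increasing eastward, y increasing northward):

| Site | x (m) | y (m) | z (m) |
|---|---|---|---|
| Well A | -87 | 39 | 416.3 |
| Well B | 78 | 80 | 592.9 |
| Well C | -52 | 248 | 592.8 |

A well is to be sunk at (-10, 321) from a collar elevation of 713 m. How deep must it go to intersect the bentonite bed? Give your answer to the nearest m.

32 m

Let the plane be z = a·x + b·y + c.
Well B−Well A: 165a + 41b = 176.6;  Well C−Well A: 35a + 209b = 176.5.
Solving gives a = 0.89782, b = 0.69415.
Then c = 416.3 − a·-87 − b·39 = 467.34.
At (-10, 321): z_contact = −9.0 + 222.8 + 467.34 = 681.2 m.
Depth below ground = 713 − 681.2 = 32 m.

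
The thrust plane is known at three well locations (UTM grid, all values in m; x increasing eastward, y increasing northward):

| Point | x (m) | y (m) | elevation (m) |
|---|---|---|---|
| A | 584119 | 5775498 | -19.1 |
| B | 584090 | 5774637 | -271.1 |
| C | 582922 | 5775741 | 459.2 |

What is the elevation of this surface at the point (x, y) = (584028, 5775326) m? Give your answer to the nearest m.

-41 m

Let the plane be z = a·x + b·y + c.
B−A: −29a − 861b = −252;  C−A: −1197a + 243b = 478.3.
Solving gives a = −0.33785532, b = 0.30406249.
Then c = -19.1 − a·584119 − b·5775498 = −1558783.69.
At (584028, 5775326): z = −197317.0 + 1756060.0 − 1558783.69 = -40.7 m.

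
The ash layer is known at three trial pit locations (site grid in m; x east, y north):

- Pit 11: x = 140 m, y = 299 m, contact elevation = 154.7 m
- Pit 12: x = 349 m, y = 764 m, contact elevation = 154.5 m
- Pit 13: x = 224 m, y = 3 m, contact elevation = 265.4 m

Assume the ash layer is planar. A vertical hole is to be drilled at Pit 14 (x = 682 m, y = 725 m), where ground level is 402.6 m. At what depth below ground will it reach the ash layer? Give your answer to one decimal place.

69.5 m

Two edge vectors: Pit 11→Pit 12 = (209, 465, -0.2), Pit 11→Pit 13 = (84, -296, 110.7).
Normal n = (Pit 11→Pit 12) × (Pit 11→Pit 13) = (51416.3, -23153.1, -100924).
So ∂z/∂x = −n_x/n_z = 0.50946 and ∂z/∂y = −n_y/n_z = −0.22941.
Intercept c from Pit 11: 154.7 − 71.32 + 68.59 = 151.97.
At (682, 725): z_contact = 347.45 − 166.32 + 151.97 = 333.10 m.
Depth below ground = 402.6 − 333.10 = 69.5 m.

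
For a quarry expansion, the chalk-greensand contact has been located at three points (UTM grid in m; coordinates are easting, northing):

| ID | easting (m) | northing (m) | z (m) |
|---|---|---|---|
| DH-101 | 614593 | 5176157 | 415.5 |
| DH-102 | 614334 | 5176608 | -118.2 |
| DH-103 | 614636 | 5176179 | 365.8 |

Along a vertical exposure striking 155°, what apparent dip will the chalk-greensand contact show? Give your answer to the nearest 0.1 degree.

48.1°

Two edge vectors: DH-101→DH-102 = (-259, 451, -533.7), DH-101→DH-103 = (43, 22, -49.7).
Normal n = (DH-101→DH-102) × (DH-101→DH-103) = (-10673.3, -35821.4, -25091).
So ∂z/∂easting = −n_x/n_z = −0.42538 and ∂z/∂northing = −n_y/n_z = −1.42766.
Unit vector along 155° is (sin 155°, cos 155°) = (0.4226, -0.9063).
Slope in that direction = a·(0.4226) + b·(-0.9063) = 1.11412.
Apparent dip = arctan|1.11412| = 48.1° (true dip is 56.1°, so apparent ≤ true as expected).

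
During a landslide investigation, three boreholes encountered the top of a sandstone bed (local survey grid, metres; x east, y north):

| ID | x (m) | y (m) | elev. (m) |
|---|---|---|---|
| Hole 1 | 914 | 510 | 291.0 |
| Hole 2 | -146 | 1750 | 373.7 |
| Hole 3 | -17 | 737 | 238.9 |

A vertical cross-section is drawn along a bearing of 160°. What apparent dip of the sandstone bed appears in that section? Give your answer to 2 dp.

Two edge vectors: Hole 1→Hole 2 = (-1060, 1240, 82.7), Hole 1→Hole 3 = (-931, 227, -52.1).
Normal n = (Hole 1→Hole 2) × (Hole 1→Hole 3) = (-83376.9, -132219.7, 913820).
So ∂z/∂x = −n_x/n_z = 0.09124 and ∂z/∂y = −n_y/n_z = 0.14469.
Unit vector along 160° is (sin 160°, cos 160°) = (0.3420, -0.9397).
Slope in that direction = a·(0.3420) + b·(-0.9397) = −0.10476.
Apparent dip = arctan|0.10476| = 5.98° (true dip is 9.7°, so apparent ≤ true as expected).

5.98°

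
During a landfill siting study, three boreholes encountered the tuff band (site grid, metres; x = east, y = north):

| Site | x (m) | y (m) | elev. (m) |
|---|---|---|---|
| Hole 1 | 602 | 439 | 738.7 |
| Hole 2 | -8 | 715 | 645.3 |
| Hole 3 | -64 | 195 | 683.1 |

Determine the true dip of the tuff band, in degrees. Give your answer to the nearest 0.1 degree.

Let the plane be z = a·x + b·y + c.
Hole 2−Hole 1: −610a + 276b = −93.4;  Hole 3−Hole 1: −666a − 244b = −55.6.
Solving gives a = 0.11464, b = −0.08504.
Gradient magnitude |∇z| = √(a² + b²) = √(0.01314 + 0.00723) = 0.14274.
True dip = arctan(0.14274) = 8.1°, dipping toward NW (azimuth ≈ 307°).

8.1°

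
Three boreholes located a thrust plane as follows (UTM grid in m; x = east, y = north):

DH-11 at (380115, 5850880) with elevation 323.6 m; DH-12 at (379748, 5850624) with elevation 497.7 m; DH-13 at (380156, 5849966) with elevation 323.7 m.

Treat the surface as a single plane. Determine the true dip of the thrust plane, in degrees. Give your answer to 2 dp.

Let the plane be z = a·x + b·y + c.
DH-12−DH-11: −367a − 256b = 174.1;  DH-13−DH-11: 41a − 914b = 0.1.
Solving gives a = −0.45992, b = −0.02074.
Gradient magnitude |∇z| = √(a² + b²) = √(0.21153 + 0.00043) = 0.46039.
True dip = arctan(0.46039) = 24.72°, dipping toward E (azimuth ≈ 087°).

24.72°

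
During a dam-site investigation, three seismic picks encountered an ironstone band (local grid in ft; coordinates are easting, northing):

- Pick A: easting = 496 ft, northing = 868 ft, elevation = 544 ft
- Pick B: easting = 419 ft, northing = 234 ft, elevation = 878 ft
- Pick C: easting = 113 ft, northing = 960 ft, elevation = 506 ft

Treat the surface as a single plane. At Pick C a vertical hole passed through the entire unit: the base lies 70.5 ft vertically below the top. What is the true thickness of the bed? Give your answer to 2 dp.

Let the plane be z = a·easting + b·northing + c.
Pick B−Pick A: −77a − 634b = 334;  Pick C−Pick A: −383a + 92b = −38.
Solving gives a = −0.02655, b = −0.52359.
|∇z| = √(a²+b²) = 0.52426, so dip δ = arctan(0.52426) = 27.67°.
True thickness = vertical thickness × cos δ = 70.5 × cos 27.67° = 62.44 ft.

62.44 ft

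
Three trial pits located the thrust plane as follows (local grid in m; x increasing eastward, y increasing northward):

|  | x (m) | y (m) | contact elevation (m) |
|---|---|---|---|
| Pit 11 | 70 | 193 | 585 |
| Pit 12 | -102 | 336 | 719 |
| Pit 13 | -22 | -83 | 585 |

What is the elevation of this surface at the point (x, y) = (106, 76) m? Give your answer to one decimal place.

539.2 m

Let the plane be z = a·x + b·y + c.
Pit 12−Pit 11: −172a + 143b = 134;  Pit 13−Pit 11: −92a − 276b = 0.
Solving gives a = −0.61002, b = 0.20334.
Then c = 585 − a·70 − b·193 = 588.46.
At (106, 76): z = −64.7 + 15.5 + 588.46 = 539.2 m.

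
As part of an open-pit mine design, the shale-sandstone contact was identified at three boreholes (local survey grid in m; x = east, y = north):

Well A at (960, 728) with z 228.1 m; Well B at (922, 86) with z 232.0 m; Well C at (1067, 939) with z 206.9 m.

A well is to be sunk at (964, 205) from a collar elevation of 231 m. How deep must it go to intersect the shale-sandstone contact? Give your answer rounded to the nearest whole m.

7 m

Let the plane be z = a·x + b·y + c.
Well B−Well A: −38a − 642b = 3.9;  Well C−Well A: 107a + 211b = −21.2.
Solving gives a = −0.21075, b = 0.00640.
Then c = 228.1 − a·960 − b·728 = 425.76.
At (964, 205): z_contact = −203.2 + 1.3 + 425.76 = 223.9 m.
Depth below ground = 231 − 223.9 = 7 m.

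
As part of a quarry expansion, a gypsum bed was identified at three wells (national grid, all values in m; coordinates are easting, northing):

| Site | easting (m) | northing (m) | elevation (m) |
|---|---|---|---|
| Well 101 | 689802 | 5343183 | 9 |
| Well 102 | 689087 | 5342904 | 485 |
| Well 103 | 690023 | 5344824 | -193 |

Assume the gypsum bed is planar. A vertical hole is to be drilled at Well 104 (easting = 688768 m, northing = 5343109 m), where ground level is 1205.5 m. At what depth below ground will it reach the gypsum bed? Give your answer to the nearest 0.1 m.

519.8 m

Two edge vectors: Well 101→Well 102 = (-715, -279, 476), Well 101→Well 103 = (221, 1641, -202).
Normal n = (Well 101→Well 102) × (Well 101→Well 103) = (-724758, -39234, -1111656).
So ∂z/∂easting = −n_x/n_z = −0.651962478 and ∂z/∂northing = −n_y/n_z = −0.035293292.
Intercept c from Well 101: 9 + 449725.02 + 188578.52 = 638312.54.
At (688768, 5343109): z_contact = −449050.89 − 188575.91 + 638312.54 = 685.74 m.
Depth below ground = 1205.5 − 685.74 = 519.8 m.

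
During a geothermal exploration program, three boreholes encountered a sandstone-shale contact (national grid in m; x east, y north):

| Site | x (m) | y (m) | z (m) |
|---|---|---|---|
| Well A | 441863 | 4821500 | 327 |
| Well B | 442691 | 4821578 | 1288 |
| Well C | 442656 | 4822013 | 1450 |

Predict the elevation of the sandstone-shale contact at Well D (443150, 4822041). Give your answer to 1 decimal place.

2014.8 m

Let the plane be z = a·x + b·y + c.
Well B−Well A: 828a + 78b = 961;  Well C−Well A: 793a + 513b = 1123.
Solving gives a = 1.117078615, b = 0.462293682.
Then c = 327 − a·441863 − b·4821500 = −2722217.69.
At (443150, 4822041): z = 495033.4 + 2229199.1 − 2722217.69 = 2014.8 m.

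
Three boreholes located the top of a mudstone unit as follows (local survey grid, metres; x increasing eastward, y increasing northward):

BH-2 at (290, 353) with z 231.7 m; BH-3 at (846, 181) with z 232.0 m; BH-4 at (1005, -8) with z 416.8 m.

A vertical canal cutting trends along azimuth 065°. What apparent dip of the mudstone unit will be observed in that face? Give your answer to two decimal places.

Let the plane be z = a·x + b·y + c.
BH-3−BH-2: 556a − 172b = 0.3;  BH-4−BH-2: 715a − 361b = 185.1.
Solving gives a = −0.40816, b = −1.32115.
Unit vector along 065° is (sin 65°, cos 65°) = (0.9063, 0.4226).
Slope in that direction = a·(0.9063) + b·(0.4226) = −0.92826.
Apparent dip = arctan|0.92826| = 42.87° (true dip is 54.1°, so apparent ≤ true as expected).

42.87°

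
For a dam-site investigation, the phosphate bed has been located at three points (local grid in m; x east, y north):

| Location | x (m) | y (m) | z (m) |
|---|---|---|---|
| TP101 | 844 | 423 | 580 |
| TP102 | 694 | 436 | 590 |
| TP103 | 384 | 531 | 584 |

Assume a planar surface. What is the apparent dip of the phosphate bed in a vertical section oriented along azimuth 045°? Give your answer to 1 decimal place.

Let the plane be z = a·x + b·y + c.
TP102−TP101: −150a + 13b = 10;  TP103−TP101: −460a + 108b = 4.
Solving gives a = −0.10059, b = −0.39139.
Unit vector along 045° is (sin 45°, cos 45°) = (0.7071, 0.7071).
Slope in that direction = a·(0.7071) + b·(0.7071) = −0.34788.
Apparent dip = arctan|0.34788| = 19.2° (true dip is 22.0°, so apparent ≤ true as expected).

19.2°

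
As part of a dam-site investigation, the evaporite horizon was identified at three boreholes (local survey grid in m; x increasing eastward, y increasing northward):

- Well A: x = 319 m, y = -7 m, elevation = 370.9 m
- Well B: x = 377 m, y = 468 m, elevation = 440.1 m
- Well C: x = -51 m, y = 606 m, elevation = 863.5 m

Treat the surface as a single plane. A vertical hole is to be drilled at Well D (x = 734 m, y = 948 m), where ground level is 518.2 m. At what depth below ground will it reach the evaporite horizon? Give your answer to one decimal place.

278.7 m

Two edge vectors: Well A→Well B = (58, 475, 69.2), Well A→Well C = (-370, 613, 492.6).
Normal n = (Well A→Well B) × (Well A→Well C) = (191565.4, -54174.8, 211304).
So ∂z/∂x = −n_x/n_z = −0.90659 and ∂z/∂y = −n_y/n_z = 0.25638.
Intercept c from Well A: 370.9 + 289.20 + 1.79 = 661.90.
At (734, 948): z_contact = −665.43 + 243.05 + 661.90 = 239.51 m.
Depth below ground = 518.2 − 239.51 = 278.7 m.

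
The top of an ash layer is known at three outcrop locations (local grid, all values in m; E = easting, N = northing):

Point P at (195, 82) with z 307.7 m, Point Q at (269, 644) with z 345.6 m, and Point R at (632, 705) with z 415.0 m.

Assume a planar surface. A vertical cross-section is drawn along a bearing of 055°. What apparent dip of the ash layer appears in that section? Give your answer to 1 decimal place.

10.0°

Let the plane be z = a·E + b·N + c.
Point Q−Point P: 74a + 562b = 37.9;  Point R−Point P: 437a + 623b = 107.3.
Solving gives a = 0.18392, b = 0.04322.
Unit vector along 055° is (sin 55°, cos 55°) = (0.8192, 0.5736).
Slope in that direction = a·(0.8192) + b·(0.5736) = 0.17545.
Apparent dip = arctan|0.17545| = 10.0° (true dip is 10.7°, so apparent ≤ true as expected).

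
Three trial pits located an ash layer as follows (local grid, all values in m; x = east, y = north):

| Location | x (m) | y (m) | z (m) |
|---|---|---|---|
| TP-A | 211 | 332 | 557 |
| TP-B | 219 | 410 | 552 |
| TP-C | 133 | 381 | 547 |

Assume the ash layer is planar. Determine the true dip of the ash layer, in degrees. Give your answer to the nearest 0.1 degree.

Let the plane be z = a·x + b·y + c.
TP-B−TP-A: 8a + 78b = −5;  TP-C−TP-A: −78a + 49b = −10.
Solving gives a = 0.08261, b = −0.07258.
Gradient magnitude |∇z| = √(a² + b²) = √(0.00682 + 0.00527) = 0.10996.
True dip = arctan(0.10996) = 6.3°, dipping toward NW (azimuth ≈ 311°).

6.3°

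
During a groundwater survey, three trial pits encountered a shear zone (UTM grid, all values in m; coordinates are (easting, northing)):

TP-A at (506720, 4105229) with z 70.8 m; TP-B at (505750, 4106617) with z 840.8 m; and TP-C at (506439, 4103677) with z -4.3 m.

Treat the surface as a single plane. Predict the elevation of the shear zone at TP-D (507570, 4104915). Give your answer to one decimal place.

-466.3 m

Two edge vectors: TP-A→TP-B = (-970, 1388, 770), TP-A→TP-C = (-281, -1552, -75.1).
Normal n = (TP-A→TP-B) × (TP-A→TP-C) = (1090801.2, -289217, 1895468).
So ∂z/∂E = −n_x/n_z = −0.575478563 and ∂z/∂N = −n_y/n_z = 0.152583425.
Intercept c from TP-A: 70.8 + 291606.50 − 626389.90 = −334712.61.
At (507570, 4104915): z = −292095.7 + 626342.0 − 334712.61 = -466.3 m.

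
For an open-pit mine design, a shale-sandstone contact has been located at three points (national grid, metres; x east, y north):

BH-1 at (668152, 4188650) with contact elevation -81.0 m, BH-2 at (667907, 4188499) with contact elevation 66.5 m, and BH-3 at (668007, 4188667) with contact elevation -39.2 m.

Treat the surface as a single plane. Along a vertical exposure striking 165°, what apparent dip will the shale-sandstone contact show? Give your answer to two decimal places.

Two edge vectors: BH-1→BH-2 = (-245, -151, 147.5), BH-1→BH-3 = (-145, 17, 41.8).
Normal n = (BH-1→BH-2) × (BH-1→BH-3) = (-8819.3, -11146.5, -26060).
So ∂z/∂x = −n_x/n_z = −0.33842 and ∂z/∂y = −n_y/n_z = −0.42772.
Unit vector along 165° is (sin 165°, cos 165°) = (0.2588, -0.9659).
Slope in that direction = a·(0.2588) + b·(-0.9659) = 0.32556.
Apparent dip = arctan|0.32556| = 18.03° (true dip is 28.6°, so apparent ≤ true as expected).

18.03°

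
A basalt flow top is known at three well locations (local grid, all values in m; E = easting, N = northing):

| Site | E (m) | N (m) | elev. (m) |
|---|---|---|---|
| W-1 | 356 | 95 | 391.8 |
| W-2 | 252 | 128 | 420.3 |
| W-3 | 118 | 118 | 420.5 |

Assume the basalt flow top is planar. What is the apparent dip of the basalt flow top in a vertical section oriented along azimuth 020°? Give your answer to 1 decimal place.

Let the plane be z = a·E + b·N + c.
W-2−W-1: −104a + 33b = 28.5;  W-3−W-1: −238a + 23b = 28.7.
Solving gives a = −0.05339, b = 0.69539.
Unit vector along 020° is (sin 20°, cos 20°) = (0.3420, 0.9397).
Slope in that direction = a·(0.3420) + b·(0.9397) = 0.63519.
Apparent dip = arctan|0.63519| = 32.4° (true dip is 34.9°, so apparent ≤ true as expected).

32.4°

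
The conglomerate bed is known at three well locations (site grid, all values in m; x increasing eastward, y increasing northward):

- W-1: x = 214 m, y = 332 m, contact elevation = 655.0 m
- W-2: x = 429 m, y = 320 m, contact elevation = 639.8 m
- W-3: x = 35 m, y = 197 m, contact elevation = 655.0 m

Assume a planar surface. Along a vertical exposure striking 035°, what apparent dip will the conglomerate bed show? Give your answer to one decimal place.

Two edge vectors: W-1→W-2 = (215, -12, -15.2), W-1→W-3 = (-179, -135, 0).
Normal n = (W-1→W-2) × (W-1→W-3) = (-2052, 2720.8, -31173).
So ∂z/∂x = −n_x/n_z = −0.06583 and ∂z/∂y = −n_y/n_z = 0.08728.
Unit vector along 035° is (sin 35°, cos 35°) = (0.5736, 0.8192).
Slope in that direction = a·(0.5736) + b·(0.8192) = 0.03374.
Apparent dip = arctan|0.03374| = 1.9° (true dip is 6.2°, so apparent ≤ true as expected).

1.9°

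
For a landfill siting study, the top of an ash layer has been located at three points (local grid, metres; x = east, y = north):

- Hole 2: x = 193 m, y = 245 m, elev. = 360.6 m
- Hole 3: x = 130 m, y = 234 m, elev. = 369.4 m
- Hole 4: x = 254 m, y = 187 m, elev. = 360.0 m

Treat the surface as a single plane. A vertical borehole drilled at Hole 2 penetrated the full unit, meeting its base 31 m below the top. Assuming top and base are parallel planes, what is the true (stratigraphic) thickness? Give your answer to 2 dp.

Let the plane be z = a·x + b·y + c.
Hole 3−Hole 2: −63a − 11b = 8.8;  Hole 4−Hole 2: 61a − 58b = −0.6.
Solving gives a = −0.11954, b = −0.11538.
|∇z| = √(a²+b²) = 0.16613, so dip δ = arctan(0.16613) = 9.43°.
True thickness = vertical thickness × cos δ = 31 × cos 9.43° = 30.58 m.

30.58 m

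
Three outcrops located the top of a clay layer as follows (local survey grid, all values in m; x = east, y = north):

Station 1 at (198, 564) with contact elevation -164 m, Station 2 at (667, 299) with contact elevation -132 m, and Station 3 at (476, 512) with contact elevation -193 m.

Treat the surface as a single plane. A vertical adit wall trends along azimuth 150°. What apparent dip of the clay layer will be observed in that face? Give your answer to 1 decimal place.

16.7°

Two edge vectors: Station 1→Station 2 = (469, -265, 32), Station 1→Station 3 = (278, -52, -29).
Normal n = (Station 1→Station 2) × (Station 1→Station 3) = (9349, 22497, 49282).
So ∂z/∂x = −n_x/n_z = −0.18970 and ∂z/∂y = −n_y/n_z = −0.45650.
Unit vector along 150° is (sin 150°, cos 150°) = (0.5000, -0.8660).
Slope in that direction = a·(0.5000) + b·(-0.8660) = 0.30048.
Apparent dip = arctan|0.30048| = 16.7° (true dip is 26.3°, so apparent ≤ true as expected).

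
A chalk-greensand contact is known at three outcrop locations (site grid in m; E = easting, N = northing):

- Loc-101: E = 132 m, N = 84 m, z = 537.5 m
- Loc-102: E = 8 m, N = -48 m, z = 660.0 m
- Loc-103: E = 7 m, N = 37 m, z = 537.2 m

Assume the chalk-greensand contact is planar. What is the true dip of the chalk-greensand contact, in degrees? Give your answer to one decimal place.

Two edge vectors: Loc-101→Loc-102 = (-124, -132, 122.5), Loc-101→Loc-103 = (-125, -47, -0.3).
Normal n = (Loc-101→Loc-102) × (Loc-101→Loc-103) = (5797.1, -15349.7, -10672).
So ∂z/∂E = −n_x/n_z = 0.54321 and ∂z/∂N = −n_y/n_z = −1.43832.
Gradient magnitude |∇z| = √(a² + b²) = √(0.29507 + 2.06875) = 1.53747.
True dip = arctan(1.53747) = 57.0°, dipping toward NNW (azimuth ≈ 339°).

57.0°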